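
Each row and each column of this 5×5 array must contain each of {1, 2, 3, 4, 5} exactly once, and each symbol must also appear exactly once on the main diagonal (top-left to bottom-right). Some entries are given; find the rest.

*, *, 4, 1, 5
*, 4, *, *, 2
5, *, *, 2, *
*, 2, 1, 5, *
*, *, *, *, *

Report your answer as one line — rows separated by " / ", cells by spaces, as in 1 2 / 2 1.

2 3 4 1 5 / 1 4 5 3 2 / 5 1 3 2 4 / 4 2 1 5 3 / 3 5 2 4 1

(r1,c2) = 3
(r2,c4) = 3
(r3,c2) = 1
(r3,c3) = 3
(r3,c5) = 4
(r4,c5) = 3
(r5,c2) = 5
(r5,c3) = 2
(r5,c4) = 4
(r5,c5) = 1
(r1,c1) = 2
(r2,c1) = 1
(r2,c3) = 5
(r4,c1) = 4
(r5,c1) = 3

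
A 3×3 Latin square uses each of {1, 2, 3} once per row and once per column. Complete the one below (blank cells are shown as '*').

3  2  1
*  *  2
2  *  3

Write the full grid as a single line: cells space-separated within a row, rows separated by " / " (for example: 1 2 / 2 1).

row 2 has {2}; column 1 has {2,3} — only 1 is left for (r2,c1).
row 2 has {1,2}; column 2 has {2} — only 3 is left for (r2,c2).
row 3 has {2,3}; column 2 has {2,3} — only 1 is left for (r3,c2).

3 2 1 / 1 3 2 / 2 1 3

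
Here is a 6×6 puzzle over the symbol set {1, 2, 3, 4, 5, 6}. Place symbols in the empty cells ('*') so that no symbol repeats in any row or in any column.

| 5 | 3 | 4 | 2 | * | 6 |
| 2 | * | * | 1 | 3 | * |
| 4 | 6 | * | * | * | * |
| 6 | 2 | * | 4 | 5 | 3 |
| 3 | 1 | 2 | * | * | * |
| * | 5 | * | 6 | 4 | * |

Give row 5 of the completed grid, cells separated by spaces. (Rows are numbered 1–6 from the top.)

3 1 2 5 6 4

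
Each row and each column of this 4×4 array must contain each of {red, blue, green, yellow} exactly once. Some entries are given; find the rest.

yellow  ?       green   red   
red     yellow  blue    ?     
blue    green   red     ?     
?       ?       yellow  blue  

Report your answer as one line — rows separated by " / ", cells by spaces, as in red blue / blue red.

(r1,c2) = blue
(r2,c4) = green
(r3,c4) = yellow
(r4,c1) = green
(r4,c2) = red

yellow blue green red / red yellow blue green / blue green red yellow / green red yellow blue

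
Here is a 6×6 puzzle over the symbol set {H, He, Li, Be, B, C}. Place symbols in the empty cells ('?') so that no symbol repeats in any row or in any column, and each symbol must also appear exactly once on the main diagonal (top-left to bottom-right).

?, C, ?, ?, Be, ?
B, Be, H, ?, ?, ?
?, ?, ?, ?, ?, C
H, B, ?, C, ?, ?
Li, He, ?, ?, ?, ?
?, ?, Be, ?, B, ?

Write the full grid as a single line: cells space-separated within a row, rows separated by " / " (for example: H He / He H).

He C Li B Be H / B Be H Li C He / Be Li B H He C / H B He C Li Be / Li He C Be H B / C H Be He B Li

(r1,c1): row 1 has {Be,C}; column 1 has {H,Li,B}; the diagonal has {Be,C}, so it must be He.
(r3,c1): row 3 has {C}; column 1 has {H,He,Li,B}, so it must be Be.
(r5,c5): row 5 has {He,Li}; column 5 has {Be,B}; the diagonal has {He,Be,C}, so it must be H.
(r6,c1): row 6 has {Be,B}; column 1 has {H,He,Li,Be,B}, so it must be C.
(r6,c6): row 6 has {Be,B,C}; column 6 has {C}; the diagonal has {H,He,Be,C}, so it must be Li.
(r2,c6): row 2 has {H,Be,B}; column 6 has {Li,C}, so it must be He.
(r3,c3): row 3 has {Be,C}; column 3 has {H,Be}; the diagonal has {H,He,Li,Be,C}, so it must be B.
(r4,c6): row 4 has {H,B,C}; column 6 has {He,Li,C}, so it must be Be.
(r5,c3): row 5 has {H,He,Li}; column 3 has {H,Be,B}, so it must be C.
(r5,c6): row 5 has {H,He,Li,C}; column 6 has {He,Li,Be,C}, so it must be B.
(r6,c2): row 6 has {Li,Be,B,C}; column 2 has {He,Be,B,C}, so it must be H.
(r6,c4): row 6 has {H,Li,Be,B,C}; column 4 has {C}, so it must be He.
(r1,c3): row 1 has {He,Be,C}; column 3 has {H,Be,B,C}, so it must be Li.
(r1,c6): row 1 has {He,Li,Be,C}; column 6 has {He,Li,Be,B,C}, so it must be H.
(r2,c4): row 2 has {H,He,Be,B}; column 4 has {He,C}, so it must be Li.
(r2,c5): row 2 has {H,He,Li,Be,B}; column 5 has {H,Be,B}, so it must be C.
(r3,c2): row 3 has {Be,B,C}; column 2 has {H,He,Be,B,C}, so it must be Li.
(r3,c4): row 3 has {Li,Be,B,C}; column 4 has {He,Li,C}, so it must be H.
(r3,c5): row 3 has {H,Li,Be,B,C}; column 5 has {H,Be,B,C}, so it must be He.
(r4,c3): row 4 has {H,Be,B,C}; column 3 has {H,Li,Be,B,C}, so it must be He.
(r4,c5): row 4 has {H,He,Be,B,C}; column 5 has {H,He,Be,B,C}, so it must be Li.
(r5,c4): row 5 has {H,He,Li,B,C}; column 4 has {H,He,Li,C}, so it must be Be.
(r1,c4): row 1 has {H,He,Li,Be,C}; column 4 has {H,He,Li,Be,C}, so it must be B.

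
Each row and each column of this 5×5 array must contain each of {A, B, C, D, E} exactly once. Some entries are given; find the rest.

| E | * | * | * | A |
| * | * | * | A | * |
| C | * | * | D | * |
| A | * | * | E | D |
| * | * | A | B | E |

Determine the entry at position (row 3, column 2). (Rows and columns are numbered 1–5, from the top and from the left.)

(r1,c4) = C
(r3,c5) = B
(r5,c1) = D
(r5,c2) = C
(r2,c1) = B
(r2,c5) = C
(r3,c3) = E
(r4,c2) = B
(r4,c3) = C
(r1,c2) = D
(r1,c3) = B
(r2,c2) = E
(r2,c3) = D
(r3,c2) = A

A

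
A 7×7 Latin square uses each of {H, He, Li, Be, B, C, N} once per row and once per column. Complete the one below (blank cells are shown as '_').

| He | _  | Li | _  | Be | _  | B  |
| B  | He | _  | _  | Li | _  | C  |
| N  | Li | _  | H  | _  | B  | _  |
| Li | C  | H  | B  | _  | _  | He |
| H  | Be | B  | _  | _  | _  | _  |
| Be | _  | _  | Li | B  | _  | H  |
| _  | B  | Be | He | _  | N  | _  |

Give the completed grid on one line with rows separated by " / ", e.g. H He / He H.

(r2,c3) = N
(r2,c4) = Be
(r2,c6) = H
(r3,c7) = Be
(r4,c5) = N
(r4,c6) = Be
(r6,c2) = N
(r7,c1) = C
(r7,c5) = H
(r7,c7) = Li
(r1,c2) = H
(r1,c6) = C
(r5,c7) = N
(r6,c6) = He
(r1,c4) = N
(r5,c4) = C
(r5,c5) = He
(r5,c6) = Li
(r6,c3) = C
(r3,c3) = He
(r3,c5) = C

He H Li N Be C B / B He N Be Li H C / N Li He H C B Be / Li C H B N Be He / H Be B C He Li N / Be N C Li B He H / C B Be He H N Li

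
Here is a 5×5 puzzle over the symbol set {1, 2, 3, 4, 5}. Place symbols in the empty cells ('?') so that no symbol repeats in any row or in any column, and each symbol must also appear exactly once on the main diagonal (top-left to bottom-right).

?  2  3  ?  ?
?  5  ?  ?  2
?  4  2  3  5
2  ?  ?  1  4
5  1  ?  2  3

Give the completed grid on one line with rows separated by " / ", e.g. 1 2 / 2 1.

4 2 3 5 1 / 3 5 1 4 2 / 1 4 2 3 5 / 2 3 5 1 4 / 5 1 4 2 3

(r1,c1): row 1 has {2,3}; column 1 has {2,5}; the diagonal has {1,2,3,5}, so it must be 4.
(r1,c4): row 1 has {2,3,4}; column 4 has {1,2,3}, so it must be 5.
(r1,c5): row 1 has {2,3,4,5}; column 5 has {2,3,4,5}, so it must be 1.
(r2,c4): row 2 has {2,5}; column 4 has {1,2,3,5}, so it must be 4.
(r3,c1): row 3 has {2,3,4,5}; column 1 has {2,4,5}, so it must be 1.
(r4,c2): row 4 has {1,2,4}; column 2 has {1,2,4,5}, so it must be 3.
(r4,c3): row 4 has {1,2,3,4}; column 3 has {2,3}, so it must be 5.
(r5,c3): row 5 has {1,2,3,5}; column 3 has {2,3,5}, so it must be 4.
(r2,c1): row 2 has {2,4,5}; column 1 has {1,2,4,5}, so it must be 3.
(r2,c3): row 2 has {2,3,4,5}; column 3 has {2,3,4,5}, so it must be 1.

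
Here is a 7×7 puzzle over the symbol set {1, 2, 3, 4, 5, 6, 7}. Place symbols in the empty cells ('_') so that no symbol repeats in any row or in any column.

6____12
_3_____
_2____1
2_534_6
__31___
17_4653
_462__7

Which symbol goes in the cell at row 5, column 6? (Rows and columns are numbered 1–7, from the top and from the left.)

2

At row 1, column 2: row 1 has {1,2,6}; column 2 has {2,3,4,7}; that leaves 5.
At row 1, column 4: row 1 has {1,2,5,6}; column 4 has {1,2,3,4}; that leaves 7.
At row 1, column 5: row 1 has {1,2,5,6,7}; column 5 has {4,6}; that leaves 3.
At row 4, column 2: row 4 has {2,3,4,5,6}; column 2 has {2,3,4,5,7}; that leaves 1.
At row 4, column 6: row 4 has {1,2,3,4,5,6}; column 6 has {1,5}; that leaves 7.
At row 5, column 2: row 5 has {1,3}; column 2 has {1,2,3,4,5,7}; that leaves 6.
At row 6, column 3: row 6 has {1,3,4,5,6,7}; column 3 has {3,5,6}; that leaves 2.
At row 7, column 6: row 7 has {2,4,6,7}; column 6 has {1,5,7}; that leaves 3.
At row 1, column 3: row 1 has {1,2,3,5,6,7}; column 3 has {2,3,5,6}; that leaves 4.
At row 3, column 3: row 3 has {1,2}; column 3 has {2,3,4,5,6}; that leaves 7.
At row 3, column 5: row 3 has {1,2,7}; column 5 has {3,4,6}; that leaves 5.
At row 7, column 1: row 7 has {2,3,4,6,7}; column 1 has {1,2,6}; that leaves 5.
At row 7, column 5: row 7 has {2,3,4,5,6,7}; column 5 has {3,4,5,6}; that leaves 1.
At row 2, column 3: row 2 has {3}; column 3 has {2,3,4,5,6,7}; that leaves 1.
At row 3, column 4: row 3 has {1,2,5,7}; column 4 has {1,2,3,4,7}; that leaves 6.
At row 3, column 6: row 3 has {1,2,5,6,7}; column 6 has {1,3,5,7}; that leaves 4.
At row 5, column 6: row 5 has {1,3,6}; column 6 has {1,3,4,5,7}; that leaves 2.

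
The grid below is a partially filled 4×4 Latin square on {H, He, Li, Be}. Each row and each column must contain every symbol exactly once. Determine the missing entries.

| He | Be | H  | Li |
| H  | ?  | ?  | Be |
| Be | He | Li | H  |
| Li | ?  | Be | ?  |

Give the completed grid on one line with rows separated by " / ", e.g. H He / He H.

He Be H Li / H Li He Be / Be He Li H / Li H Be He

(r2,c2) = Li
(r2,c3) = He
(r4,c2) = H
(r4,c4) = He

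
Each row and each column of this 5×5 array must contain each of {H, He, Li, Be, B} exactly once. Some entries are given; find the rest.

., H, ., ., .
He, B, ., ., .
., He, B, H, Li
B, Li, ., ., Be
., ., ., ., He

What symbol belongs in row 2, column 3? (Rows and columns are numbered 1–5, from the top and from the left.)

(r1,c5) = B
(r2,c5) = H
(r3,c1) = Be
(r4,c4) = He
(r5,c2) = Be
(r1,c1) = Li
(r1,c4) = Be
(r2,c4) = Li
(r4,c3) = H
(r5,c1) = H
(r5,c3) = Li
(r5,c4) = B
(r1,c3) = He
(r2,c3) = Be

Be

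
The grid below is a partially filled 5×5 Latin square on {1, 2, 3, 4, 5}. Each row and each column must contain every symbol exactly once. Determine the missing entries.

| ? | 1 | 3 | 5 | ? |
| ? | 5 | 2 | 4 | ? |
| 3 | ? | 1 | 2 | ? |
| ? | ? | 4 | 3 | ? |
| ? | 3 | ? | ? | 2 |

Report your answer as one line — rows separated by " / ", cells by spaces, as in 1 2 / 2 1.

(r1,c5) = 4
(r2,c1) = 1
(r2,c5) = 3
(r3,c2) = 4
(r3,c5) = 5
(r4,c2) = 2
(r4,c5) = 1
(r5,c3) = 5
(r5,c4) = 1
(r1,c1) = 2
(r4,c1) = 5
(r5,c1) = 4

2 1 3 5 4 / 1 5 2 4 3 / 3 4 1 2 5 / 5 2 4 3 1 / 4 3 5 1 2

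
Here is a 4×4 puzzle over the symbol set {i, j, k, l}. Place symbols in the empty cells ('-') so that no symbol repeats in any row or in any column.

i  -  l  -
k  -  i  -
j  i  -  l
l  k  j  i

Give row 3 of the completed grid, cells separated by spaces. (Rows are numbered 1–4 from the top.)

j i k l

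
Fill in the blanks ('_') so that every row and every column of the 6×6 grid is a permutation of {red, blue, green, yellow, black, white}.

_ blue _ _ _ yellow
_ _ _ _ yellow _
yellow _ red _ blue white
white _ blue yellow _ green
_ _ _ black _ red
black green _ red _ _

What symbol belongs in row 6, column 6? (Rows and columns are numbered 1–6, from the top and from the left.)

row 3 has {red,blue,yellow,white}; column 2 has {blue,green} — only black is left for (r3,c2).
row 3 has {red,blue,yellow,black,white}; column 4 has {red,yellow,black} — only green is left for (r3,c4).
row 4 has {blue,green,yellow,white}; column 2 has {blue,green,black} — only red is left for (r4,c2).
row 4 has {red,blue,green,yellow,white}; column 5 has {blue,yellow} — only black is left for (r4,c5).
row 6 has {red,green,black}; column 5 has {blue,yellow,black} — only white is left for (r6,c5).
row 6 has {red,green,black,white}; column 6 has {red,green,yellow,white} — only blue is left for (r6,c6).

blue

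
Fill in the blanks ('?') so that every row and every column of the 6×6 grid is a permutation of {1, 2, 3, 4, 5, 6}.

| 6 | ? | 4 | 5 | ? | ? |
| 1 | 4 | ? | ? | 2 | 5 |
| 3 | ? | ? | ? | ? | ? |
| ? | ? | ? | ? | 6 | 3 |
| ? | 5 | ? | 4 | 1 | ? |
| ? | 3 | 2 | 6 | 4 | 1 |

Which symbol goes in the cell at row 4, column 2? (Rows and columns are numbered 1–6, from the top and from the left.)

Cell (r1,c5): row 1 has {4,5,6}; column 5 has {1,2,4,6} → 3.
Cell (r1,c6): row 1 has {3,4,5,6}; column 6 has {1,3,5} → 2.
Cell (r2,c4): row 2 has {1,2,4,5}; column 4 has {4,5,6} → 3.
Cell (r3,c5): row 3 has {3}; column 5 has {1,2,3,4,6} → 5.
Cell (r5,c1): row 5 has {1,4,5}; column 1 has {1,3,6} → 2.
Cell (r5,c6): row 5 has {1,2,4,5}; column 6 has {1,2,3,5} → 6.
Cell (r6,c1): row 6 has {1,2,3,4,6}; column 1 has {1,2,3,6} → 5.
Cell (r1,c2): row 1 has {2,3,4,5,6}; column 2 has {3,4,5} → 1.
Cell (r2,c3): row 2 has {1,2,3,4,5}; column 3 has {2,4} → 6.
Cell (r3,c3): row 3 has {3,5}; column 3 has {2,4,6} → 1.
Cell (r3,c4): row 3 has {1,3,5}; column 4 has {3,4,5,6} → 2.
Cell (r3,c6): row 3 has {1,2,3,5}; column 6 has {1,2,3,5,6} → 4.
Cell (r4,c1): row 4 has {3,6}; column 1 has {1,2,3,5,6} → 4.
Cell (r4,c2): row 4 has {3,4,6}; column 2 has {1,3,4,5} → 2.

2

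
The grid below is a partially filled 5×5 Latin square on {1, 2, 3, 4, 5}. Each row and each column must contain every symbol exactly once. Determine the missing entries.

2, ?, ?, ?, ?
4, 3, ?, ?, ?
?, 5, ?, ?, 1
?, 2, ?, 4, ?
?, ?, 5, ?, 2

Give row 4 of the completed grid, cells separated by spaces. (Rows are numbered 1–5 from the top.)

5 2 1 4 3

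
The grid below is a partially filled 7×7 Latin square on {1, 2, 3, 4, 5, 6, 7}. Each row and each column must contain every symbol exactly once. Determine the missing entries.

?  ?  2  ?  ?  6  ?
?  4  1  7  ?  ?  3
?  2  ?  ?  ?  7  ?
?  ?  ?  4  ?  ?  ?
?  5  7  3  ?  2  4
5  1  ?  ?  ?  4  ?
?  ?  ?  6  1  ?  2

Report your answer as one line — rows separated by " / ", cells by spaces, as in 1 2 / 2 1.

7 3 2 5 4 6 1 / 6 4 1 7 2 5 3 / 3 2 4 1 5 7 6 / 2 6 3 4 7 1 5 / 1 5 7 3 6 2 4 / 5 1 6 2 3 4 7 / 4 7 5 6 1 3 2

(r2,c6) = 5
(r5,c5) = 6
(r6,c4) = 2
(r7,c6) = 3
(r2,c5) = 2
(r4,c6) = 1
(r5,c1) = 1
(r7,c2) = 7
(r1,c2) = 3
(r2,c1) = 6
(r4,c2) = 6
(r7,c1) = 4
(r7,c3) = 5
(r1,c1) = 7
(r3,c1) = 3
(r4,c1) = 2
(r4,c3) = 3
(r6,c3) = 6
(r6,c7) = 7
(r3,c3) = 4
(r3,c5) = 5
(r4,c5) = 7
(r4,c7) = 5
(r6,c5) = 3
(r1,c5) = 4
(r1,c7) = 1
(r3,c4) = 1
(r3,c7) = 6
(r1,c4) = 5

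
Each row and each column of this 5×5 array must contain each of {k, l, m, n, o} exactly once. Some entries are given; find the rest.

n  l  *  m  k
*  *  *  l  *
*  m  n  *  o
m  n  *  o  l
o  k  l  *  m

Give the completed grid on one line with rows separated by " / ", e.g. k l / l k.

row 1 has {k,l,m,n}; column 3 has {l,n} — only o is left for (r1,c3).
row 2 has {l}; column 1 has {m,n,o} — only k is left for (r2,c1).
row 2 has {k,l}; column 2 has {k,l,m,n} — only o is left for (r2,c2).
row 2 has {k,l,o}; column 3 has {l,n,o} — only m is left for (r2,c3).
row 2 has {k,l,m,o}; column 5 has {k,l,m,o} — only n is left for (r2,c5).
row 3 has {m,n,o}; column 1 has {k,m,n,o} — only l is left for (r3,c1).
row 3 has {l,m,n,o}; column 4 has {l,m,o} — only k is left for (r3,c4).
row 4 has {l,m,n,o}; column 3 has {l,m,n,o} — only k is left for (r4,c3).
row 5 has {k,l,m,o}; column 4 has {k,l,m,o} — only n is left for (r5,c4).

n l o m k / k o m l n / l m n k o / m n k o l / o k l n m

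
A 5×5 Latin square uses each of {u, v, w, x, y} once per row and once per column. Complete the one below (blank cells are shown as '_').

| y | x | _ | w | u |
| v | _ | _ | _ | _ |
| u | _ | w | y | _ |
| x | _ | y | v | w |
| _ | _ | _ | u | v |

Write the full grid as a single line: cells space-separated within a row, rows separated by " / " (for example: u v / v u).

y x v w u / v w u x y / u v w y x / x u y v w / w y x u v

row 1 has {u,w,x,y}; column 3 has {w,y} — only v is left for (r1,c3).
row 2 has {v}; column 4 has {u,v,w,y} — only x is left for (r2,c4).
row 2 has {v,x}; column 5 has {u,v,w} — only y is left for (r2,c5).
row 3 has {u,w,y}; column 2 has {x} — only v is left for (r3,c2).
row 3 has {u,v,w,y}; column 5 has {u,v,w,y} — only x is left for (r3,c5).
row 4 has {v,w,x,y}; column 2 has {v,x} — only u is left for (r4,c2).
row 5 has {u,v}; column 1 has {u,v,x,y} — only w is left for (r5,c1).
row 5 has {u,v,w}; column 2 has {u,v,x} — only y is left for (r5,c2).
row 5 has {u,v,w,y}; column 3 has {v,w,y} — only x is left for (r5,c3).
row 2 has {v,x,y}; column 2 has {u,v,x,y} — only w is left for (r2,c2).
row 2 has {v,w,x,y}; column 3 has {v,w,x,y} — only u is left for (r2,c3).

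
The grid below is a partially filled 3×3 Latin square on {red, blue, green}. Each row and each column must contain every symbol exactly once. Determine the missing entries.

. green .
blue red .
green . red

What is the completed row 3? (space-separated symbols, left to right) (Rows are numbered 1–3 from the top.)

(r1,c1) = red
(r1,c3) = blue
(r2,c3) = green
(r3,c2) = blue

green blue red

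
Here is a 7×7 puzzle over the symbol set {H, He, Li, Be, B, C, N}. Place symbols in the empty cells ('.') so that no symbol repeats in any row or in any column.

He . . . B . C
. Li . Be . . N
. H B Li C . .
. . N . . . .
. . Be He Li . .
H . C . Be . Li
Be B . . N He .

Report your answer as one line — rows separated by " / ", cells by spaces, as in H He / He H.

He Be H N B Li C / B Li He Be H C N / N H B Li C Be He / Li C N H He B Be / C N Be He Li H B / H He C B Be N Li / Be B Li C N He H

At row 3, column 1: row 3 has {H,Li,B,C}; column 1 has {H,He,Be}; that leaves N.
At row 3, column 6: row 3 has {H,Li,B,C,N}; column 6 has {He}; that leaves Be.
At row 3, column 7: row 3 has {H,Li,Be,B,C,N}; column 7 has {Li,C,N}; that leaves He.
At row 7, column 7: row 7 has {He,Be,B,N}; column 7 has {He,Li,C,N}; that leaves H.
At row 5, column 7: row 5 has {He,Li,Be}; column 7 has {H,He,Li,C,N}; that leaves B.
At row 7, column 3: row 7 has {H,He,Be,B,N}; column 3 has {Be,B,C,N}; that leaves Li.
At row 7, column 4: row 7 has {H,He,Li,Be,B,N}; column 4 has {He,Li,Be}; that leaves C.
At row 1, column 3: row 1 has {He,B,C}; column 3 has {Li,Be,B,C,N}; that leaves H.
At row 1, column 4: row 1 has {H,He,B,C}; column 4 has {He,Li,Be,C}; that leaves N.
At row 1, column 6: row 1 has {H,He,B,C,N}; column 6 has {He,Be}; that leaves Li.
At row 2, column 3: row 2 has {Li,Be,N}; column 3 has {H,Li,Be,B,C,N}; that leaves He.
At row 2, column 5: row 2 has {He,Li,Be,N}; column 5 has {Li,Be,B,C,N}; that leaves H.
At row 4, column 5: row 4 has {N}; column 5 has {H,Li,Be,B,C,N}; that leaves He.
At row 4, column 7: row 4 has {He,N}; column 7 has {H,He,Li,B,C,N}; that leaves Be.
At row 5, column 1: row 5 has {He,Li,Be,B}; column 1 has {H,He,Be,N}; that leaves C.
At row 5, column 2: row 5 has {He,Li,Be,B,C}; column 2 has {H,Li,B}; that leaves N.
At row 5, column 6: row 5 has {He,Li,Be,B,C,N}; column 6 has {He,Li,Be}; that leaves H.
At row 6, column 2: row 6 has {H,Li,Be,C}; column 2 has {H,Li,B,N}; that leaves He.
At row 6, column 4: row 6 has {H,He,Li,Be,C}; column 4 has {He,Li,Be,C,N}; that leaves B.
At row 6, column 6: row 6 has {H,He,Li,Be,B,C}; column 6 has {H,He,Li,Be}; that leaves N.
At row 1, column 2: row 1 has {H,He,Li,B,C,N}; column 2 has {H,He,Li,B,N}; that leaves Be.
At row 2, column 1: row 2 has {H,He,Li,Be,N}; column 1 has {H,He,Be,C,N}; that leaves B.
At row 2, column 6: row 2 has {H,He,Li,Be,B,N}; column 6 has {H,He,Li,Be,N}; that leaves C.
At row 4, column 1: row 4 has {He,Be,N}; column 1 has {H,He,Be,B,C,N}; that leaves Li.
At row 4, column 2: row 4 has {He,Li,Be,N}; column 2 has {H,He,Li,Be,B,N}; that leaves C.
At row 4, column 4: row 4 has {He,Li,Be,C,N}; column 4 has {He,Li,Be,B,C,N}; that leaves H.
At row 4, column 6: row 4 has {H,He,Li,Be,C,N}; column 6 has {H,He,Li,Be,C,N}; that leaves B.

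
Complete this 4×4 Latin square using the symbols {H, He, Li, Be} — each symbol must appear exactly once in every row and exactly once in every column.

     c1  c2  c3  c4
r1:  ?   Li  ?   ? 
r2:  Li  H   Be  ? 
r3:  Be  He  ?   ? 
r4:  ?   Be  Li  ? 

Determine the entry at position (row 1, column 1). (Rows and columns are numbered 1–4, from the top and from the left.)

H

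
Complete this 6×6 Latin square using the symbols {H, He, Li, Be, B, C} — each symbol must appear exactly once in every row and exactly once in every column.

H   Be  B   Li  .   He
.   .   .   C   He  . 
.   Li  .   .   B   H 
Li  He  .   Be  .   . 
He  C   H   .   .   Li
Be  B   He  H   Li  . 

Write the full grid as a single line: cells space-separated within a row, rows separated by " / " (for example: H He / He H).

(r1,c5): row 1 has {H,He,Li,Be,B}; column 5 has {He,Li,B}, so it must be C.
(r2,c1): row 2 has {He,C}; column 1 has {H,He,Li,Be}, so it must be B.
(r2,c2): row 2 has {He,B,C}; column 2 has {He,Li,Be,B,C}, so it must be H.
(r2,c6): row 2 has {H,He,B,C}; column 6 has {H,He,Li}, so it must be Be.
(r3,c1): row 3 has {H,Li,B}; column 1 has {H,He,Li,Be,B}, so it must be C.
(r3,c3): row 3 has {H,Li,B,C}; column 3 has {H,He,B}, so it must be Be.
(r3,c4): row 3 has {H,Li,Be,B,C}; column 4 has {H,Li,Be,C}, so it must be He.
(r4,c3): row 4 has {He,Li,Be}; column 3 has {H,He,Be,B}, so it must be C.
(r4,c5): row 4 has {He,Li,Be,C}; column 5 has {He,Li,B,C}, so it must be H.
(r4,c6): row 4 has {H,He,Li,Be,C}; column 6 has {H,He,Li,Be}, so it must be B.
(r5,c4): row 5 has {H,He,Li,C}; column 4 has {H,He,Li,Be,C}, so it must be B.
(r5,c5): row 5 has {H,He,Li,B,C}; column 5 has {H,He,Li,B,C}, so it must be Be.
(r6,c6): row 6 has {H,He,Li,Be,B}; column 6 has {H,He,Li,Be,B}, so it must be C.
(r2,c3): row 2 has {H,He,Be,B,C}; column 3 has {H,He,Be,B,C}, so it must be Li.

H Be B Li C He / B H Li C He Be / C Li Be He B H / Li He C Be H B / He C H B Be Li / Be B He H Li C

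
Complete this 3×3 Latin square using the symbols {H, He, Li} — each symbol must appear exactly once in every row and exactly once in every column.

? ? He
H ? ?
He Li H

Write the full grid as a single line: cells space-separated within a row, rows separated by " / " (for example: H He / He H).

Li H He / H He Li / He Li H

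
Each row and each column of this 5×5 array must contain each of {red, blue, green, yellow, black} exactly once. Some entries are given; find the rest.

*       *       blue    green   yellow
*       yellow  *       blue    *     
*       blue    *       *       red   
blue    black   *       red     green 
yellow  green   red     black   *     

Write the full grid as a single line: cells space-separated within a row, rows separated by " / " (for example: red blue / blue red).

black red blue green yellow / red yellow green blue black / green blue black yellow red / blue black yellow red green / yellow green red black blue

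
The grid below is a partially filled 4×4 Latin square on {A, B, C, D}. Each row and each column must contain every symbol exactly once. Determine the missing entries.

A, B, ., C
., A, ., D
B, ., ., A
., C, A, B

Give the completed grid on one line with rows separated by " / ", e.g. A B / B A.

A B D C / C A B D / B D C A / D C A B

At row 1, column 3: row 1 has {A,B,C}; column 3 has {A}; that leaves D.
At row 2, column 1: row 2 has {A,D}; column 1 has {A,B}; that leaves C.
At row 2, column 3: row 2 has {A,C,D}; column 3 has {A,D}; that leaves B.
At row 3, column 2: row 3 has {A,B}; column 2 has {A,B,C}; that leaves D.
At row 3, column 3: row 3 has {A,B,D}; column 3 has {A,B,D}; that leaves C.
At row 4, column 1: row 4 has {A,B,C}; column 1 has {A,B,C}; that leaves D.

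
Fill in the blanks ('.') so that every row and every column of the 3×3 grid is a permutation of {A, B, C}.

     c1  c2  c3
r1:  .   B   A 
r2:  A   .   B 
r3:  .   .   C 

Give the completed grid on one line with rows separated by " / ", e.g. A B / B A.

row 1 has {A,B}; column 1 has {A} — only C is left for (r1,c1).
row 2 has {A,B}; column 2 has {B} — only C is left for (r2,c2).
row 3 has {C}; column 1 has {A,C} — only B is left for (r3,c1).
row 3 has {B,C}; column 2 has {B,C} — only A is left for (r3,c2).

C B A / A C B / B A C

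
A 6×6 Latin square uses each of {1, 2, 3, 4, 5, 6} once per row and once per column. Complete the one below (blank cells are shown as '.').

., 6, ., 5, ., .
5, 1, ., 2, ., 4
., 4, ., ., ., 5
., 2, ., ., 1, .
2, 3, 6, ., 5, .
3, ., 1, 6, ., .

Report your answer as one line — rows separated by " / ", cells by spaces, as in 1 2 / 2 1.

1 6 4 5 2 3 / 5 1 3 2 6 4 / 6 4 2 1 3 5 / 4 2 5 3 1 6 / 2 3 6 4 5 1 / 3 5 1 6 4 2

(r2,c3) = 3
(r2,c5) = 6
(r3,c3) = 2
(r3,c5) = 3
(r5,c6) = 1
(r6,c2) = 5
(r6,c6) = 2
(r1,c3) = 4
(r1,c5) = 2
(r1,c6) = 3
(r3,c4) = 1
(r4,c3) = 5
(r4,c6) = 6
(r5,c4) = 4
(r6,c5) = 4
(r1,c1) = 1
(r3,c1) = 6
(r4,c1) = 4
(r4,c4) = 3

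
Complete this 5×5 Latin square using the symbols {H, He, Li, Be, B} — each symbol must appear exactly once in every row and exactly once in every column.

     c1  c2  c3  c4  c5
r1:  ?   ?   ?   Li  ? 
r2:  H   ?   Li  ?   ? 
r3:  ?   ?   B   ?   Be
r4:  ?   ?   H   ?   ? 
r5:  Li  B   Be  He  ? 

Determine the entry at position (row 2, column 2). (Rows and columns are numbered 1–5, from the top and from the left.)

Be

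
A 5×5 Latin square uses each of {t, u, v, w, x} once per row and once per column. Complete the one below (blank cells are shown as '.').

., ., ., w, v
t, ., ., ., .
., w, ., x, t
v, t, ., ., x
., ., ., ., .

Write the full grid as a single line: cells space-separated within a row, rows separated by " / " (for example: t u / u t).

(r3,c1) = u
(r3,c3) = v
(r4,c4) = u
(r1,c1) = x
(r1,c2) = u
(r1,c3) = t
(r2,c4) = v
(r4,c3) = w
(r5,c1) = w
(r5,c4) = t
(r5,c5) = u
(r2,c2) = x
(r2,c3) = u
(r2,c5) = w
(r5,c2) = v
(r5,c3) = x

x u t w v / t x u v w / u w v x t / v t w u x / w v x t u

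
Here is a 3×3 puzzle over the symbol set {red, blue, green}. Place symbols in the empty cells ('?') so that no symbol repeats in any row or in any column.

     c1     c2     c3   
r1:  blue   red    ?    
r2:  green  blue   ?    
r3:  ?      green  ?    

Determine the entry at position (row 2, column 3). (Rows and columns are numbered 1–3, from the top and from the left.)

red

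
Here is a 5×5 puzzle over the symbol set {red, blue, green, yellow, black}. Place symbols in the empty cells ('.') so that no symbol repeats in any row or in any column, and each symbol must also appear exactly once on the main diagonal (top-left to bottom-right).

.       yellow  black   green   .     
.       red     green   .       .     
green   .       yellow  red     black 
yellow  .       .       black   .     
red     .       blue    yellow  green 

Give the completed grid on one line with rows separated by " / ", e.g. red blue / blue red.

blue yellow black green red / black red green blue yellow / green blue yellow red black / yellow green red black blue / red black blue yellow green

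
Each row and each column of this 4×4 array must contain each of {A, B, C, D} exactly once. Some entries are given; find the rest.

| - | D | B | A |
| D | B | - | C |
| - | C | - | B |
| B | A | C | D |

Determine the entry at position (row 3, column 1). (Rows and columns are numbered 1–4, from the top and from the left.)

A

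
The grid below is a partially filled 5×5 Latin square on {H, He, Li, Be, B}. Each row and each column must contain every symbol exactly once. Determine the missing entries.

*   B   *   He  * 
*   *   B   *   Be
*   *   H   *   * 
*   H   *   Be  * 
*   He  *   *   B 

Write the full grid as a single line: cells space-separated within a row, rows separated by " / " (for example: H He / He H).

Cell (r2,c2): row 2 has {Be,B}; column 2 has {H,He,B} → Li.
Cell (r2,c4): row 2 has {Li,Be,B}; column 4 has {He,Be} → H.
Cell (r3,c2): row 3 has {H}; column 2 has {H,He,Li,B} → Be.
Cell (r5,c4): row 5 has {He,B}; column 4 has {H,He,Be} → Li.
Cell (r2,c1): row 2 has {H,Li,Be,B}; column 1 is empty so far → He.
Cell (r3,c4): row 3 has {H,Be}; column 4 has {H,He,Li,Be} → B.
Cell (r5,c3): row 5 has {He,Li,B}; column 3 has {H,B} → Be.
Cell (r1,c3): row 1 has {He,B}; column 3 has {H,Be,B} → Li.
Cell (r1,c5): row 1 has {He,Li,B}; column 5 has {Be,B} → H.
Cell (r3,c1): row 3 has {H,Be,B}; column 1 has {He} → Li.
Cell (r3,c5): row 3 has {H,Li,Be,B}; column 5 has {H,Be,B} → He.
Cell (r4,c1): row 4 has {H,Be}; column 1 has {He,Li} → B.
Cell (r4,c3): row 4 has {H,Be,B}; column 3 has {H,Li,Be,B} → He.
Cell (r4,c5): row 4 has {H,He,Be,B}; column 5 has {H,He,Be,B} → Li.
Cell (r5,c1): row 5 has {He,Li,Be,B}; column 1 has {He,Li,B} → H.
Cell (r1,c1): row 1 has {H,He,Li,B}; column 1 has {H,He,Li,B} → Be.

Be B Li He H / He Li B H Be / Li Be H B He / B H He Be Li / H He Be Li B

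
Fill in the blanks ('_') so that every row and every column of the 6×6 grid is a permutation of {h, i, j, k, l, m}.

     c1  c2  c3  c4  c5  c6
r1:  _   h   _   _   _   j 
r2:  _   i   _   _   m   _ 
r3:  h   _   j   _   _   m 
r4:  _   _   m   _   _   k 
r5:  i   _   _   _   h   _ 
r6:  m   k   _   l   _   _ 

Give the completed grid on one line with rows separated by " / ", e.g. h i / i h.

k h i m l j / j i l k m h / h l j i k m / l j m h i k / i m k j h l / m k h l j i

Cell (r3,c2): row 3 has {h,j,m}; column 2 has {h,i,k} → l.
Cell (r4,c2): row 4 has {k,m}; column 2 has {h,i,k,l} → j.
Cell (r5,c2): row 5 has {h,i}; column 2 has {h,i,j,k,l} → m.
Cell (r5,c6): row 5 has {h,i,m}; column 6 has {j,k,m} → l.
Cell (r2,c6): row 2 has {i,m}; column 6 has {j,k,l,m} → h.
Cell (r4,c1): row 4 has {j,k,m}; column 1 has {h,i,m} → l.
Cell (r4,c5): row 4 has {j,k,l,m}; column 5 has {h,m} → i.
Cell (r5,c3): row 5 has {h,i,l,m}; column 3 has {j,m} → k.
Cell (r5,c4): row 5 has {h,i,k,l,m}; column 4 has {l} → j.
Cell (r6,c5): row 6 has {k,l,m}; column 5 has {h,i,m} → j.
Cell (r6,c6): row 6 has {j,k,l,m}; column 6 has {h,j,k,l,m} → i.
Cell (r1,c1): row 1 has {h,j}; column 1 has {h,i,l,m} → k.
Cell (r1,c5): row 1 has {h,j,k}; column 5 has {h,i,j,m} → l.
Cell (r2,c1): row 2 has {h,i,m}; column 1 has {h,i,k,l,m} → j.
Cell (r2,c3): row 2 has {h,i,j,m}; column 3 has {j,k,m} → l.
Cell (r2,c4): row 2 has {h,i,j,l,m}; column 4 has {j,l} → k.
Cell (r3,c4): row 3 has {h,j,l,m}; column 4 has {j,k,l} → i.
Cell (r3,c5): row 3 has {h,i,j,l,m}; column 5 has {h,i,j,l,m} → k.
Cell (r4,c4): row 4 has {i,j,k,l,m}; column 4 has {i,j,k,l} → h.
Cell (r6,c3): row 6 has {i,j,k,l,m}; column 3 has {j,k,l,m} → h.
Cell (r1,c3): row 1 has {h,j,k,l}; column 3 has {h,j,k,l,m} → i.
Cell (r1,c4): row 1 has {h,i,j,k,l}; column 4 has {h,i,j,k,l} → m.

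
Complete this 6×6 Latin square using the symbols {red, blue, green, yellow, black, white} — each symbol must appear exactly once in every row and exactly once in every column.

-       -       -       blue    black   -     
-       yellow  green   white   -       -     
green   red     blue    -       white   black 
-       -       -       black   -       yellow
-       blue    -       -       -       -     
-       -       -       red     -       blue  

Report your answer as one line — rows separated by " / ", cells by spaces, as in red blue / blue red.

yellow white red blue black green / black yellow green white blue red / green red blue yellow white black / blue green white black red yellow / red blue black green yellow white / white black yellow red green blue

(r2,c6) = red
(r3,c4) = yellow
(r5,c4) = green
(r5,c6) = white
(r1,c6) = green
(r2,c5) = blue
(r1,c2) = white
(r2,c1) = black
(r4,c2) = green
(r4,c5) = red
(r5,c5) = yellow
(r6,c2) = black
(r6,c5) = green
(r4,c3) = white
(r5,c1) = red
(r5,c3) = black
(r6,c3) = yellow
(r1,c1) = yellow
(r1,c3) = red
(r4,c1) = blue
(r6,c1) = white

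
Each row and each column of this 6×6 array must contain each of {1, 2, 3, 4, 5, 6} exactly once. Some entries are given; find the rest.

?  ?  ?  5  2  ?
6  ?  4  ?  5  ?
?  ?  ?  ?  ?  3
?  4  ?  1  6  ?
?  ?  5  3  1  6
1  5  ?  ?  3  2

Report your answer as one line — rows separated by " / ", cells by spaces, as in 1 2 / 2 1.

3 6 1 5 2 4 / 6 3 4 2 5 1 / 5 1 2 6 4 3 / 2 4 3 1 6 5 / 4 2 5 3 1 6 / 1 5 6 4 3 2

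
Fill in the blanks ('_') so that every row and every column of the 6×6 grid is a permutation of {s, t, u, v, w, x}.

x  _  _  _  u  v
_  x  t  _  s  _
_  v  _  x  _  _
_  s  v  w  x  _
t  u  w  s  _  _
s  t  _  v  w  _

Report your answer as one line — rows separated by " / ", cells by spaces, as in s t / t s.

At row 1, column 2: row 1 has {u,v,x}; column 2 has {s,t,u,v,x}; that leaves w.
At row 1, column 3: row 1 has {u,v,w,x}; column 3 has {t,v,w}; that leaves s.
At row 1, column 4: row 1 has {s,u,v,w,x}; column 4 has {s,v,w,x}; that leaves t.
At row 2, column 4: row 2 has {s,t,x}; column 4 has {s,t,v,w,x}; that leaves u.
At row 2, column 6: row 2 has {s,t,u,x}; column 6 has {v}; that leaves w.
At row 3, column 3: row 3 has {v,x}; column 3 has {s,t,v,w}; that leaves u.
At row 3, column 5: row 3 has {u,v,x}; column 5 has {s,u,w,x}; that leaves t.
At row 3, column 6: row 3 has {t,u,v,x}; column 6 has {v,w}; that leaves s.
At row 4, column 1: row 4 has {s,v,w,x}; column 1 has {s,t,x}; that leaves u.
At row 4, column 6: row 4 has {s,u,v,w,x}; column 6 has {s,v,w}; that leaves t.
At row 5, column 5: row 5 has {s,t,u,w}; column 5 has {s,t,u,w,x}; that leaves v.
At row 5, column 6: row 5 has {s,t,u,v,w}; column 6 has {s,t,v,w}; that leaves x.
At row 6, column 3: row 6 has {s,t,v,w}; column 3 has {s,t,u,v,w}; that leaves x.
At row 6, column 6: row 6 has {s,t,v,w,x}; column 6 has {s,t,v,w,x}; that leaves u.
At row 2, column 1: row 2 has {s,t,u,w,x}; column 1 has {s,t,u,x}; that leaves v.
At row 3, column 1: row 3 has {s,t,u,v,x}; column 1 has {s,t,u,v,x}; that leaves w.

x w s t u v / v x t u s w / w v u x t s / u s v w x t / t u w s v x / s t x v w u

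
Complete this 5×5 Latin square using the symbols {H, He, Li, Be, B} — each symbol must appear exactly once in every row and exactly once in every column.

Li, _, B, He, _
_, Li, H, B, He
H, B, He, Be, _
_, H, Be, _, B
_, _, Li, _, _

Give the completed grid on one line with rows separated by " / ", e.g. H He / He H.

Li Be B He H / Be Li H B He / H B He Be Li / He H Be Li B / B He Li H Be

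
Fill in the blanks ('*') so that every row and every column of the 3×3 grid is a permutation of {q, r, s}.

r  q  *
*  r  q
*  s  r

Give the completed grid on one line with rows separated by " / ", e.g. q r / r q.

At row 1, column 3: row 1 has {q,r}; column 3 has {q,r}; that leaves s.
At row 2, column 1: row 2 has {q,r}; column 1 has {r}; that leaves s.
At row 3, column 1: row 3 has {r,s}; column 1 has {r,s}; that leaves q.

r q s / s r q / q s r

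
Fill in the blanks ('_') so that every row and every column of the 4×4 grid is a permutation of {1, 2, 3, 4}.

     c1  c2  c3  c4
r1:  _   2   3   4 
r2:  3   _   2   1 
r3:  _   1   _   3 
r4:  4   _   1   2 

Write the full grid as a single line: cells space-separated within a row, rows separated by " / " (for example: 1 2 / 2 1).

1 2 3 4 / 3 4 2 1 / 2 1 4 3 / 4 3 1 2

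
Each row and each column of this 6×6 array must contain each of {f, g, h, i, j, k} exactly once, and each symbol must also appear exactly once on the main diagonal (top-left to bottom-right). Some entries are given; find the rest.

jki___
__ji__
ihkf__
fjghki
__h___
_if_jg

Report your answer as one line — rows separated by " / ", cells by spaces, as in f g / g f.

j k i g f h / g f j i h k / i h k f g j / f j g h k i / k g h j i f / h i f k j g

Cell (r1,c4): row 1 has {i,j,k}; column 4 has {f,h,i} → g.
Cell (r2,c2): row 2 has {i,j}; column 2 has {h,i,j,k}; the diagonal has {g,h,j,k} → f.
Cell (r3,c5): row 3 has {f,h,i,k}; column 5 has {j,k} → g.
Cell (r3,c6): row 3 has {f,g,h,i,k}; column 6 has {g,i} → j.
Cell (r5,c2): row 5 has {h}; column 2 has {f,h,i,j,k} → g.
Cell (r5,c5): row 5 has {g,h}; column 5 has {g,j,k}; the diagonal has {f,g,h,j,k} → i.
Cell (r6,c4): row 6 has {f,g,i,j}; column 4 has {f,g,h,i} → k.
Cell (r2,c5): row 2 has {f,i,j}; column 5 has {g,i,j,k} → h.
Cell (r2,c6): row 2 has {f,h,i,j}; column 6 has {g,i,j} → k.
Cell (r5,c1): row 5 has {g,h,i}; column 1 has {f,i,j} → k.
Cell (r5,c4): row 5 has {g,h,i,k}; column 4 has {f,g,h,i,k} → j.
Cell (r5,c6): row 5 has {g,h,i,j,k}; column 6 has {g,i,j,k} → f.
Cell (r6,c1): row 6 has {f,g,i,j,k}; column 1 has {f,i,j,k} → h.
Cell (r1,c5): row 1 has {g,i,j,k}; column 5 has {g,h,i,j,k} → f.
Cell (r1,c6): row 1 has {f,g,i,j,k}; column 6 has {f,g,i,j,k} → h.
Cell (r2,c1): row 2 has {f,h,i,j,k}; column 1 has {f,h,i,j,k} → g.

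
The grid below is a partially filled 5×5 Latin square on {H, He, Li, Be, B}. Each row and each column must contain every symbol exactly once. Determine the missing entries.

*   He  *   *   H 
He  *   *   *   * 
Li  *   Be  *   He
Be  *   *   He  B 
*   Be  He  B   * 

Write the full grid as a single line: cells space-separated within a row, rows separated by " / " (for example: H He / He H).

B He Li Be H / He H B Li Be / Li B Be H He / Be Li H He B / H Be He B Li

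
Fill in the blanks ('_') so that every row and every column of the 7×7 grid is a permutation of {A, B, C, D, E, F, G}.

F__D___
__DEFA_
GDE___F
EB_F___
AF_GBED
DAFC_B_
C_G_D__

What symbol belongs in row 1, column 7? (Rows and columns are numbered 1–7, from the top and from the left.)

(r2,c1): row 2 has {A,D,E,F}; column 1 has {A,C,D,E,F,G}, so it must be B.
(r3,c6): row 3 has {D,E,F,G}; column 6 has {A,B,E}, so it must be C.
(r5,c3): row 5 has {A,B,D,E,F,G}; column 3 has {D,E,F,G}, so it must be C.
(r7,c2): row 7 has {C,D,G}; column 2 has {A,B,D,F}, so it must be E.
(r7,c6): row 7 has {C,D,E,G}; column 6 has {A,B,C,E}, so it must be F.
(r1,c6): row 1 has {D,F}; column 6 has {A,B,C,E,F}, so it must be G.
(r3,c5): row 3 has {C,D,E,F,G}; column 5 has {B,D,F}, so it must be A.
(r4,c3): row 4 has {B,E,F}; column 3 has {C,D,E,F,G}, so it must be A.
(r4,c6): row 4 has {A,B,E,F}; column 6 has {A,B,C,E,F,G}, so it must be D.
(r1,c2): row 1 has {D,F,G}; column 2 has {A,B,D,E,F}, so it must be C.
(r1,c3): row 1 has {C,D,F,G}; column 3 has {A,C,D,E,F,G}, so it must be B.
(r1,c5): row 1 has {B,C,D,F,G}; column 5 has {A,B,D,F}, so it must be E.
(r1,c7): row 1 has {B,C,D,E,F,G}; column 7 has {D,F}, so it must be A.

A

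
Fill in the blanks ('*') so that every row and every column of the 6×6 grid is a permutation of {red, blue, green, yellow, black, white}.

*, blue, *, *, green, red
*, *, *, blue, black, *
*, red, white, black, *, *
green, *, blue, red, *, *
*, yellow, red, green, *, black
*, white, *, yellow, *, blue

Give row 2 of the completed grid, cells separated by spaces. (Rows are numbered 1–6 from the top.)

red green yellow blue black white

(r1,c4) = white
(r2,c2) = green
(r2,c3) = yellow
(r2,c6) = white
(r4,c2) = black
(r4,c6) = yellow
(r6,c5) = red
(r1,c3) = black
(r2,c1) = red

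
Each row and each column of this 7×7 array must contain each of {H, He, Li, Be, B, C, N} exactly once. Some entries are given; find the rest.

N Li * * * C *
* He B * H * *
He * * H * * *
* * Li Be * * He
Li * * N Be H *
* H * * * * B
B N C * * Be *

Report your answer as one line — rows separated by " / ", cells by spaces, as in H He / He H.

row 5 has {H,Li,Be,N}; column 3 has {Li,B,C} — only He is left for (r5,c3).
row 5 has {H,He,Li,Be,N}; column 7 has {He,B} — only C is left for (r5,c7).
row 5 has {H,He,Li,Be,C,N}; column 2 has {H,He,Li,N} — only B is left for (r5,c2).
row 4 has {He,Li,Be}; column 2 has {H,He,Li,B,N} — only C is left for (r4,c2).
row 3 has {H,He}; column 2 has {H,He,Li,B,C,N} — only Be is left for (r3,c2).
row 3 has {H,He,Be}; column 3 has {He,Li,B,C} — only N is left for (r3,c3).
row 3 has {H,He,Be,N}; column 7 has {He,B,C} — only Li is left for (r3,c7).
row 4 has {He,Li,Be,C}; column 1 has {He,Li,B,N} — only H is left for (r4,c1).
row 6 has {H,B}; column 3 has {He,Li,B,C,N} — only Be is left for (r6,c3).
row 7 has {Be,B,C,N}; column 7 has {He,Li,B,C} — only H is left for (r7,c7).
row 1 has {Li,C,N}; column 3 has {He,Li,Be,B,C,N} — only H is left for (r1,c3).
row 1 has {H,Li,C,N}; column 7 has {H,He,Li,B,C} — only Be is left for (r1,c7).
row 2 has {H,He,B}; column 7 has {H,He,Li,Be,B,C} — only N is left for (r2,c7).
row 3 has {H,He,Li,Be,N}; column 6 has {H,Be,C} — only B is left for (r3,c6).
row 4 has {H,He,Li,Be,C}; column 6 has {H,Be,B,C} — only N is left for (r4,c6).
row 6 has {H,Be,B}; column 1 has {H,He,Li,B,N} — only C is left for (r6,c1).
row 2 has {H,He,B,N}; column 1 has {H,He,Li,B,C,N} — only Be is left for (r2,c1).
row 2 has {H,He,Be,B,N}; column 6 has {H,Be,B,C,N} — only Li is left for (r2,c6).
row 3 has {H,He,Li,Be,B,N}; column 5 has {H,Be} — only C is left for (r3,c5).
row 4 has {H,He,Li,Be,C,N}; column 5 has {H,Be,C} — only B is left for (r4,c5).
row 6 has {H,Be,B,C}; column 6 has {H,Li,Be,B,C,N} — only He is left for (r6,c6).
row 1 has {H,Li,Be,C,N}; column 5 has {H,Be,B,C} — only He is left for (r1,c5).
row 2 has {H,He,Li,Be,B,N}; column 4 has {H,Be,N} — only C is left for (r2,c4).
row 6 has {H,He,Be,B,C}; column 4 has {H,Be,C,N} — only Li is left for (r6,c4).
row 6 has {H,He,Li,Be,B,C}; column 5 has {H,He,Be,B,C} — only N is left for (r6,c5).
row 7 has {H,Be,B,C,N}; column 4 has {H,Li,Be,C,N} — only He is left for (r7,c4).
row 7 has {H,He,Be,B,C,N}; column 5 has {H,He,Be,B,C,N} — only Li is left for (r7,c5).
row 1 has {H,He,Li,Be,C,N}; column 4 has {H,He,Li,Be,C,N} — only B is left for (r1,c4).

N Li H B He C Be / Be He B C H Li N / He Be N H C B Li / H C Li Be B N He / Li B He N Be H C / C H Be Li N He B / B N C He Li Be H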